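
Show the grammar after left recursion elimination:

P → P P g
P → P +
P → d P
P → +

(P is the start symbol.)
P is directly left-recursive. The standard transformation for
  A → A α₁ | ... | A α_m | β₁ | ... | β_n
is
  A  → β₁ A' | ... | β_n A'
  A' → α₁ A' | ... | α_m A' | ε

P → d P becomes P → d P P'
P → + becomes P → + P'
P → P P g becomes P' → P g P'
P → P + becomes P' → + P'
Add P' → ε

Resulting grammar:
P → d P P'
P → + P'
P' → P g P'
P' → + P'
P' → ε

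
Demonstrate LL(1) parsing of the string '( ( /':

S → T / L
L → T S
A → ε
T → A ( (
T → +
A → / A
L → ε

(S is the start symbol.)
LL(1) parsing maintains a stack (initially the start symbol over $) and the input. At each step: if the stack top is a terminal, match it against the current input token; if it is a non-terminal N, replace it with the RHS of M[N, lookahead] (the unique production whose predict set contains the lookahead).

Stack is shown with the top on the left.

Stack        Input    Action
----------------------------
S $          ( ( / $  output S → T / L
T / L $      ( ( / $  output T → A ( (
A ( ( / L $  ( ( / $  output A → ε
( ( / L $    ( ( / $  match '('
( / L $      ( / $    match '('
/ L $        / $      match '/'
L $          $        output L → ε
$            $        accept

The string is accepted.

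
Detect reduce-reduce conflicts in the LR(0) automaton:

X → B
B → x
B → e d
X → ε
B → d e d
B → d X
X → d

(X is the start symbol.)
Yes — I3: [X → .] vs [X → d .]; I9: [B → d e d .] vs [B → e d .]

Augment with X' → X and build the canonical LR(0) collection (I0 = CLOSURE({[X' → . X]}), then GOTO on every symbol after a dot until no new states appear). It has 10 states:
  I0: { [B → . d X], [B → . d e d], [B → . e d], [B → . x], [X → . B], [X → . d], [X → .], [X' → . X] }  — shift, reduce
  I1: { [X → B .] }  — reduce
  I2: { [X' → X .] }  — accept
  I3: { [B → . d X], [B → . d e d], [B → . e d], [B → . x], [B → d . X], [B → d . e d], [X → . B], [X → . d], [X → .], [X → d .] }  — shift, 2 reduces
  I4: { [B → e . d] }  — shift
  I5: { [B → x .] }  — reduce
  I6: { [B → e d .] }  — reduce
  I7: { [B → d X .] }  — reduce
  I8: { [B → d e . d], [B → e . d] }  — shift
  I9: { [B → d e d .], [B → e d .] }  — 2 reduces

I3 contains complete items [X → .], [X → d .] — reduce-reduce conflict.
I9 contains complete items [B → d e d .], [B → e d .] — reduce-reduce conflict.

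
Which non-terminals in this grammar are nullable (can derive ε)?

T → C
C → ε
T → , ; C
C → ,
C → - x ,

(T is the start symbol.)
ε-productions: C → ε
So C is immediately nullable.
T → C: every symbol on the right is nullable, so T is nullable too.
Every non-terminal is now nullable.
Nullable = { 'C', 'T' }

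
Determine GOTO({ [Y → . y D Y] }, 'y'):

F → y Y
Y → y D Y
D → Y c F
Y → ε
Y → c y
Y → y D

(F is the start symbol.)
GOTO(I, 'y') = CLOSURE({ [A → αX.β] : [A → α.Xβ] ∈ I, X = 'y' })

Items with dot before 'y', with the dot advanced:
  [Y → . y D Y] → [Y → y . D Y]
Closure of the advanced items:
  [Y → y . D Y] has the dot before D: add [D → . Y c F]
  [D → . Y c F] has the dot before Y: add [Y → . y D Y], [Y → .], [Y → . c y], [Y → . y D]

GOTO = { [D → . Y c F], [Y → . c y], [Y → . y D Y], [Y → . y D], [Y → .], [Y → y . D Y] }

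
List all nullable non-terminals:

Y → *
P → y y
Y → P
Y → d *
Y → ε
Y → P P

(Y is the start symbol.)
A non-terminal is nullable if it can derive ε (the empty string): either it has an ε-production, or it has a production whose right-hand side consists entirely of nullable non-terminals.

ε-productions: Y → ε
So Y is immediately nullable.
No further non-terminal can be added: every production for the remaining non-terminals contains a terminal or a non-nullable non-terminal.
Nullable = { 'Y' }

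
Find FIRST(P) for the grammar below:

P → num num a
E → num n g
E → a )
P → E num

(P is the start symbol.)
{ 'a', 'num' }

To compute FIRST(P), examine every production with P on the left-hand side, reading each right-hand side left to right until a non-nullable symbol is reached.

FIRST sets of the other non-terminals involved (by the same procedure, iterated to a fixed point):
  FIRST(E) = { 'a', 'num' }

From P → num num a:
  - num is a terminal: add 'num' and stop
From P → E num:
  - E is a non-terminal: add FIRST(E) \ {ε} = { 'a', 'num' }
    E is not nullable, so stop

Collecting: FIRST(P) = { 'a', 'num' }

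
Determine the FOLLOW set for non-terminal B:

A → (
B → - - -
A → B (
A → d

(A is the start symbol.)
{ '(' }

To compute FOLLOW(B), find every occurrence of B on a right-hand side N → α B β: add FIRST(β) \ {ε}, and if β is empty or nullable also add FOLLOW(N). Iterate to a fixed point.

In A → B (: B is followed by '(', add FIRST('(') \ {ε} = { '(' }

Taking the union: FOLLOW(B) = { '(' }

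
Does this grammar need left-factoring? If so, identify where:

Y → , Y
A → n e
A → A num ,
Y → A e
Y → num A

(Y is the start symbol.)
Left-factoring is needed when two productions for the same non-terminal
share a common prefix on the right-hand side.

Productions for Y:
  Y → , Y
  Y → A e
  Y → num A
Productions for A:
  A → n e
  A → A num ,

No common prefixes found.

Answer: No, left-factoring is not needed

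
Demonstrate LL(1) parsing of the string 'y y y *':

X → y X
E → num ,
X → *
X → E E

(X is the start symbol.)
LL(1) parsing maintains a stack (initially the start symbol over $) and the input. At each step: if the stack top is a terminal, match it against the current input token; if it is a non-terminal N, replace it with the RHS of M[N, lookahead] (the unique production whose predict set contains the lookahead).

Stack is shown with the top on the left.

Stack  Input      Action
------------------------
X $    y y y * $  output X → y X
y X $  y y y * $  match 'y'
X $    y y * $    output X → y X
y X $  y y * $    match 'y'
X $    y * $      output X → y X
y X $  y * $      match 'y'
X $    * $        output X → *
* $    * $        match '*'
$      $          accept

The string is accepted.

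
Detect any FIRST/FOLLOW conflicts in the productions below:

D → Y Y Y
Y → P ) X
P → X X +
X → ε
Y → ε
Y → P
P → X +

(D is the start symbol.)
Yes. Y → P ')' X with FOLLOW(Y) on { '+' }; Y → P with FOLLOW(Y) on { '+' }

A FIRST/FOLLOW conflict occurs when a non-terminal N has a nullable alternative N → β (β ⇒* ε) and another alternative N → α with FIRST(α) ∩ FOLLOW(N) ≠ ∅: on such a lookahead the parser cannot decide between expanding α and letting N vanish via β.

Nullable non-terminals: D, X, Y.
FIRST sets used below: FIRST(P) = { '+' }
D has a nullable alternative but only one production, so nothing to check.
X has a nullable alternative but only one production, so nothing to check.

Y: nullable alternative(s) Y → ε; FOLLOW(Y) = { $, '+' }
  Y → P ) X: FIRST \ {ε} = { '+' } — overlaps FOLLOW(Y) on { '+' }: CONFLICT
  Y → ε: FIRST \ {ε} = { } — this is the only nullable alternative, skip
  Y → P: FIRST \ {ε} = { '+' } — overlaps FOLLOW(Y) on { '+' }: CONFLICT

P has no nullable alternative, so no FIRST/FOLLOW check is needed there.

So the grammar has 2 FIRST/FOLLOW conflicts (marked CONFLICT above).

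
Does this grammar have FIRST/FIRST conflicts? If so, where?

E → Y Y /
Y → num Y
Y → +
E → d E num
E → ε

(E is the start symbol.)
A FIRST/FIRST conflict occurs when two productions N → α and N → β for the same non-terminal have FIRST(α) ∩ FIRST(β) ≠ ∅ (with ε ∈ FIRST of a nullable right-hand side, so two nullable alternatives also conflict).

FIRST sets of the non-terminals at (or reachable through a nullable prefix from) the front of some alternative:
  FIRST(Y) = { '+', 'num' }

Productions for E:
  E → Y Y /: FIRST = { '+', 'num' }
  E → d E num: FIRST = { 'd' }
  E → ε: FIRST = { ε }
Productions for Y:
  Y → num Y: FIRST = { 'num' }
  Y → +: FIRST = { '+' }

All alternatives of each non-terminal have pairwise disjoint FIRST sets.

Answer: No FIRST/FIRST conflicts.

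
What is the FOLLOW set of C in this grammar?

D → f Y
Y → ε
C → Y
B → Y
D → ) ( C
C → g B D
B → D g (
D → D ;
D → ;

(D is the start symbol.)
{ $, ';', 'g' }

To compute FOLLOW(C), find every occurrence of C on a right-hand side N → α C β: add FIRST(β) \ {ε}, and if β is empty or nullable also add FOLLOW(N). Iterate to a fixed point.

In D → ) ( C: C is at the end, add FOLLOW(D)

The FOLLOW sets referred to above (computed the same way, to a fixed point):
  FOLLOW(D) = { $, ';', 'g' }

Taking the union: FOLLOW(C) = { $, ';', 'g' }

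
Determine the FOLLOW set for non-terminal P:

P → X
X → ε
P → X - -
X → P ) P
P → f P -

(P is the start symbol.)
To compute FOLLOW(P), find every occurrence of P on a right-hand side N → α P β: add FIRST(β) \ {ε}, and if β is empty or nullable also add FOLLOW(N). Iterate to a fixed point.

P is the start symbol, so $ ∈ FOLLOW(P).
In X → P ) P: P is followed by ')' P, add FIRST(')' P) \ {ε} = { ')' }
In X → P ) P: P is at the end, add FOLLOW(X)
In P → f P -: P is followed by '-', add FIRST('-') \ {ε} = { '-' }

The FOLLOW sets referred to above (computed the same way, to a fixed point):
  FOLLOW(X) = { $, ')', '-' }

Taking the union: FOLLOW(P) = { $, ')', '-' }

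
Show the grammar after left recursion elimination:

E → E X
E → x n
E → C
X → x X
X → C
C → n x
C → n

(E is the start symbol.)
E is directly left-recursive. The standard transformation for
  A → A α₁ | ... | A α_m | β₁ | ... | β_n
is
  A  → β₁ A' | ... | β_n A'
  A' → α₁ A' | ... | α_m A' | ε

E → x n becomes E → x n E'
E → C becomes E → C E'
E → E X becomes E' → X E'
Add E' → ε

Productions for other non-terminals are unchanged:
  X → x X
  X → C
  C → n x
  C → n

Resulting grammar:
E → x n E'
E → C E'
E' → X E'
E' → ε
X → x X
X → C
C → n x
C → n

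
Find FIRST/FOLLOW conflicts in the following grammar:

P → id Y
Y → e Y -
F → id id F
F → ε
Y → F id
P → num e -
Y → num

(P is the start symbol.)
Nullable non-terminals: F.

F: nullable alternative(s) F → ε; FOLLOW(F) = { 'id' }
  F → id id F: FIRST \ {ε} = { 'id' } — overlaps FOLLOW(F) on { 'id' }: CONFLICT
  F → ε: FIRST \ {ε} = { } — this is the only nullable alternative, skip

P, Y have no nullable alternative, so no FIRST/FOLLOW check is needed there.

So the grammar has 1 FIRST/FOLLOW conflict (marked CONFLICT above).

Answer: Yes. F → id id F with FOLLOW(F) on { 'id' }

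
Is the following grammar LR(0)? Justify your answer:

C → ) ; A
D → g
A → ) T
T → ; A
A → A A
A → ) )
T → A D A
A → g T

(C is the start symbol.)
Augment with C' → C and build the canonical LR(0) collection (I0 = CLOSURE({[C' → . C]}), then GOTO on every symbol after a dot until no new states appear). It has 17 states:
  I0: { [C → . ) ; A], [C' → . C] }  — shift
  I1: { [C → ) . ; A] }  — shift
  I2: { [C' → C .] }  — accept
  I3: { [A → . ) )], [A → . ) T], [A → . A A], [A → . g T], [C → ) ; . A] }  — shift
  I4: { [A → ) . )], [A → ) . T], [A → . ) )], [A → . ) T], [A → . A A], [A → . g T], [T → . ; A], [T → . A D A] }  — shift
  I5: { [A → . ) )], [A → . ) T], [A → . A A], [A → . g T], [A → A . A], [C → ) ; A .] }  — shift, reduce
  I6: { [A → . ) )], [A → . ) T], [A → . A A], [A → . g T], [A → g . T], [T → . ; A], [T → . A D A] }  — shift
  I7: { [A → . ) )], [A → . ) T], [A → . A A], [A → . g T], [T → ; . A] }  — shift
  I8: { [A → . ) )], [A → . ) T], [A → . A A], [A → . g T], [A → A . A], [D → . g], [T → A . D A] }  — shift
  I9: { [A → g T .] }  — reduce
  I10: { [A → . ) )], [A → . ) T], [A → . A A], [A → . g T], [A → A . A], [A → A A .] }  — shift, reduce
  I11: { [A → . ) )], [A → . ) T], [A → . A A], [A → . g T], [T → A D . A] }  — shift
  I12: { [A → . ) )], [A → . ) T], [A → . A A], [A → . g T], [A → g . T], [D → g .], [T → . ; A], [T → . A D A] }  — shift, reduce
  I13: { [A → . ) )], [A → . ) T], [A → . A A], [A → . g T], [A → A . A], [T → A D A .] }  — shift, reduce
  I14: { [A → . ) )], [A → . ) T], [A → . A A], [A → . g T], [A → A . A], [T → ; A .] }  — shift, reduce
  I15: { [A → ) ) .], [A → ) . )], [A → ) . T], [A → . ) )], [A → . ) T], [A → . A A], [A → . g T], [T → . ; A], [T → . A D A] }  — shift, reduce
  I16: { [A → ) T .] }  — reduce

Conflict in state I5:
  Shift-reduce conflict between [C → ) ; A .] and [A → . ) )]
So the grammar is NOT LR(0).

Answer: No. Shift-reduce conflict between [C → ) ; A .] and [A → . ) )]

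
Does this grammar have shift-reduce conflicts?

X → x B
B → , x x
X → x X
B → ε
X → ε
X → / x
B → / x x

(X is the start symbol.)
Yes — I0: [X → .] vs [X → . / x]; I3: [B → .] vs [B → . , x x]; I8: [X → / x .] vs [B → / x . x]

Augment with X' → X and build the canonical LR(0) collection (I0 = CLOSURE({[X' → . X]}), then GOTO on every symbol after a dot until no new states appear). It has 13 states:
  I0: { [X → . / x], [X → . x B], [X → . x X], [X → .], [X' → . X] }  — shift, reduce
  I1: { [X → / . x] }  — shift
  I2: { [X' → X .] }  — accept
  I3: { [B → . , x x], [B → . / x x], [B → .], [X → . / x], [X → . x B], [X → . x X], [X → .], [X → x . B], [X → x . X] }  — shift, 2 reduces
  I4: { [B → , . x x] }  — shift
  I5: { [B → / . x x], [X → / . x] }  — shift
  I6: { [X → x B .] }  — reduce
  I7: { [X → x X .] }  — reduce
  I8: { [B → / x . x], [X → / x .] }  — shift, reduce
  I9: { [B → / x x .] }  — reduce
  I10: { [B → , x . x] }  — shift
  I11: { [B → , x x .] }  — reduce
  I12: { [X → / x .] }  — reduce

I0 contains reduce item [X → .] and shift items [X → . / x], [X → . x B], [X → . x X] — shift-reduce conflict.
I3 contains reduce items [B → .], [X → .] and shift items [B → . , x x], [B → . / x x], [X → . / x], [X → . x B], [X → . x X] — shift-reduce conflict.
I8 contains reduce item [X → / x .] and shift item [B → / x . x] — shift-reduce conflict.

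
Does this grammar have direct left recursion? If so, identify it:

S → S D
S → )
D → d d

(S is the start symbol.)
Yes, S is left-recursive

S → S D: LEFT RECURSIVE (starts with S)
S → ): starts with ')'
D → d d: starts with d

The grammar has direct left recursion on: S.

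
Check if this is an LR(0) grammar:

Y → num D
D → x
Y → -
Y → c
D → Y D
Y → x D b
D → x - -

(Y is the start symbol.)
A grammar is LR(0) if no state in the canonical LR(0) collection has:
  - both a shift item (dot before a terminal) and a complete item (shift-reduce conflict), or
  - two or more complete items (reduce-reduce conflict; the accept item [Y' → Y .] counts as a complete item here).

Augment with Y' → Y and build the canonical LR(0) collection (I0 = CLOSURE({[Y' → . Y]}), then GOTO on every symbol after a dot until no new states appear). It has 14 states:
  I0: { [Y → . -], [Y → . c], [Y → . num D], [Y → . x D b], [Y' → . Y] }  — shift
  I1: { [Y → - .] }  — reduce
  I2: { [Y' → Y .] }  — accept
  I3: { [Y → c .] }  — reduce
  I4: { [D → . Y D], [D → . x - -], [D → . x], [Y → . -], [Y → . c], [Y → . num D], [Y → . x D b], [Y → num . D] }  — shift
  I5: { [D → . Y D], [D → . x - -], [D → . x], [Y → . -], [Y → . c], [Y → . num D], [Y → . x D b], [Y → x . D b] }  — shift
  I6: { [Y → x D . b] }  — shift
  I7: { [D → . Y D], [D → . x - -], [D → . x], [D → Y . D], [Y → . -], [Y → . c], [Y → . num D], [Y → . x D b] }  — shift
  I8: { [D → . Y D], [D → . x - -], [D → . x], [D → x . - -], [D → x .], [Y → . -], [Y → . c], [Y → . num D], [Y → . x D b], [Y → x . D b] }  — shift, reduce
  I9: { [D → x - . -], [Y → - .] }  — shift, reduce
  I10: { [D → x - - .] }  — reduce
  I11: { [D → Y D .] }  — reduce
  I12: { [Y → x D b .] }  — reduce
  I13: { [Y → num D .] }  — reduce

Conflict in state I8:
  Shift-reduce conflict between [D → x .] and [D → . x]
So the grammar is NOT LR(0).

Answer: No. Shift-reduce conflict between [D → x .] and [D → . x]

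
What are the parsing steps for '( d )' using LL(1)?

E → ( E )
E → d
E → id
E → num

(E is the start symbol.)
Stack is shown with the top on the left.

Stack    Input    Action
------------------------
E $      ( d ) $  output E → ( E )
( E ) $  ( d ) $  match '('
E ) $    d ) $    output E → d
d ) $    d ) $    match 'd'
) $      ) $      match ')'
$        $        accept

The string is accepted.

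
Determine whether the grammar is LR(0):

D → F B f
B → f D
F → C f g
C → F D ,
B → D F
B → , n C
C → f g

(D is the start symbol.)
A grammar is LR(0) if no state in the canonical LR(0) collection has:
  - both a shift item (dot before a terminal) and a complete item (shift-reduce conflict), or
  - two or more complete items (reduce-reduce conflict; the accept item [D' → D .] counts as a complete item here).

Augment with D' → D and build the canonical LR(0) collection (I0 = CLOSURE({[D' → . D]}), then GOTO on every symbol after a dot until no new states appear). It has 20 states:
  I0: { [C → . F D ,], [C → . f g], [D → . F B f], [D' → . D], [F → . C f g] }  — shift
  I1: { [F → C . f g] }  — shift
  I2: { [D' → D .] }  — accept
  I3: { [B → . , n C], [B → . D F], [B → . f D], [C → . F D ,], [C → . f g], [C → F . D ,], [D → . F B f], [D → F . B f], [F → . C f g] }  — shift
  I4: { [C → f . g] }  — shift
  I5: { [C → f g .] }  — reduce
  I6: { [B → , . n C] }  — shift
  I7: { [D → F B . f] }  — shift
  I8: { [B → D . F], [C → . F D ,], [C → . f g], [C → F D . ,], [F → . C f g] }  — shift
  I9: { [B → f . D], [C → . F D ,], [C → . f g], [C → f . g], [D → . F B f], [F → . C f g] }  — shift
  I10: { [B → f D .] }  — reduce
  I11: { [C → F D , .] }  — reduce
  I12: { [B → D F .], [C → . F D ,], [C → . f g], [C → F . D ,], [D → . F B f], [F → . C f g] }  — shift, reduce
  I13: { [C → F D . ,] }  — shift
  I14: { [D → F B f .] }  — reduce
  I15: { [B → , n . C], [C → . F D ,], [C → . f g], [F → . C f g] }  — shift
  I16: { [B → , n C .], [F → C . f g] }  — shift, reduce
  I17: { [C → . F D ,], [C → . f g], [C → F . D ,], [D → . F B f], [F → . C f g] }  — shift
  I18: { [F → C f . g] }  — shift
  I19: { [F → C f g .] }  — reduce

Conflict in state I12:
  Shift-reduce conflict between [B → D F .] and [C → . f g]
So the grammar is NOT LR(0).

Answer: No. Shift-reduce conflict between [B → D F .] and [C → . f g]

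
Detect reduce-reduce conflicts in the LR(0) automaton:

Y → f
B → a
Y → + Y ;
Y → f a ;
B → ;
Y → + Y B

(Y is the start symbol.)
Yes — I7: [B → ; .] vs [Y → + Y ; .]

A reduce-reduce conflict occurs when an LR(0) state has two complete items [A → α .] and [B → β .] — both call for a reduction, and with no lookahead the parser cannot choose between them.

Augment with Y' → Y and build the canonical LR(0) collection (I0 = CLOSURE({[Y' → . Y]}), then GOTO on every symbol after a dot until no new states appear). It has 10 states:
  I0: { [Y → . + Y ;], [Y → . + Y B], [Y → . f a ;], [Y → . f], [Y' → . Y] }  — shift
  I1: { [Y → + . Y ;], [Y → + . Y B], [Y → . + Y ;], [Y → . + Y B], [Y → . f a ;], [Y → . f] }  — shift
  I2: { [Y' → Y .] }  — accept
  I3: { [Y → f . a ;], [Y → f .] }  — shift, reduce
  I4: { [Y → f a . ;] }  — shift
  I5: { [Y → f a ; .] }  — reduce
  I6: { [B → . ;], [B → . a], [Y → + Y . ;], [Y → + Y . B] }  — shift
  I7: { [B → ; .], [Y → + Y ; .] }  — 2 reduces
  I8: { [Y → + Y B .] }  — reduce
  I9: { [B → a .] }  — reduce

I7 contains complete items [B → ; .], [Y → + Y ; .] — reduce-reduce conflict.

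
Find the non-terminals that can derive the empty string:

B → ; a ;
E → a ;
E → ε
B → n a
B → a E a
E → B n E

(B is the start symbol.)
A non-terminal is nullable if it can derive ε (the empty string): either it has an ε-production, or it has a production whose right-hand side consists entirely of nullable non-terminals.

ε-productions: E → ε
So E is immediately nullable.
No further non-terminal can be added: every production for the remaining non-terminals contains a terminal or a non-nullable non-terminal.
Nullable = { 'E' }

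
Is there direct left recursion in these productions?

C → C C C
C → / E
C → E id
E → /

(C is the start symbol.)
Direct left recursion occurs when N → N α for some non-terminal N (the right-hand side begins with the left-hand side itself).

C → C C C: LEFT RECURSIVE (starts with C)
C → / E: starts with '/'
C → E id: starts with E
E → /: starts with '/'

The grammar has direct left recursion on: C.

Answer: Yes, C is left-recursive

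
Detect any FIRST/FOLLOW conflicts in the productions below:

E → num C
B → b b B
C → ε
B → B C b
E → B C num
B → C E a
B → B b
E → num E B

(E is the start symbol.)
Nullable non-terminals: C.
C has a nullable alternative but only one production, so nothing to check.

B, E have no nullable alternative, so no FIRST/FOLLOW check is needed there.

No FIRST/FOLLOW conflicts found.

Answer: No FIRST/FOLLOW conflicts.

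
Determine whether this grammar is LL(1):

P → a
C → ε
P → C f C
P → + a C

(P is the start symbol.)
A grammar is LL(1) if for each non-terminal N with multiple productions, the predict sets of those productions are pairwise disjoint, where PREDICT(N → α) = (FIRST(α) \ {ε}) ∪ (FOLLOW(N) if α ⇒* ε).

Relevant sets:
  FIRST(C) = { ε }

For P:
  PREDICT(P → a) = { 'a' }
  PREDICT(P → C f C) = { 'f' }
  PREDICT(P → '+' a C) = { '+' }
C has a single production, so nothing to check there.

All predict sets are disjoint. The grammar IS LL(1).

Answer: Yes, the grammar is LL(1).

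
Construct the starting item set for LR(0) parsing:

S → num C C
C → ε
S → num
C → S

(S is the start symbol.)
{ [S → . num C C], [S → . num], [S' → . S] }

First, augment the grammar with S' → S
I₀ = CLOSURE({ [S' → . S] }):
  [S' → . S] has the dot before S: add [S → . num C C], [S → . num]
No further items can be added.

I₀ = { [S → . num C C], [S → . num], [S' → . S] }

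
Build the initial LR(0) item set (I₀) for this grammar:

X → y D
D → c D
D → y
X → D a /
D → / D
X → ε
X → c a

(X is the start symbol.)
First, augment the grammar with X' → X
I₀ = CLOSURE({ [X' → . X] }):
  [X' → . X] has the dot before X: add [X → . y D], [X → . D a /], [X → .], [X → . c a]
  [X → . D a /] has the dot before D: add [D → . c D], [D → . y], [D → . / D]
No further items can be added.

I₀ = { [D → . / D], [D → . c D], [D → . y], [X → . D a /], [X → . c a], [X → . y D], [X → .], [X' → . X] }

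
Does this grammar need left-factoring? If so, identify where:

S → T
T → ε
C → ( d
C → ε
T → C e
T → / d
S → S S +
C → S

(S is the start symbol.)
Left-factoring is needed when two productions for the same non-terminal
share a common prefix on the right-hand side.

Productions for S:
  S → T
  S → S S +
Productions for T:
  T → ε
  T → C e
  T → / d
Productions for C:
  C → ( d
  C → ε
  C → S

No common prefixes found.

Answer: No, left-factoring is not needed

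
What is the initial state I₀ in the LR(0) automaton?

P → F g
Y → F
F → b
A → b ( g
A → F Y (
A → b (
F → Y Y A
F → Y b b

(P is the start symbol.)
{ [F → . Y Y A], [F → . Y b b], [F → . b], [P → . F g], [P' → . P], [Y → . F] }

First, augment the grammar with P' → P
I₀ = CLOSURE({ [P' → . P] }):
  [P' → . P] has the dot before P: add [P → . F g]
  [P → . F g] has the dot before F: add [F → . b], [F → . Y Y A], [F → . Y b b]
  [F → . Y Y A] has the dot before Y: add [Y → . F]
No further items can be added.

I₀ = { [F → . Y Y A], [F → . Y b b], [F → . b], [P → . F g], [P' → . P], [Y → . F] }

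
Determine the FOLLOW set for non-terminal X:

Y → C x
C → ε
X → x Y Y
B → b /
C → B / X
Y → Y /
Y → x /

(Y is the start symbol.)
{ 'x' }

In C → B / X: X is at the end, add FOLLOW(C)

The FOLLOW sets referred to above (computed the same way, to a fixed point):
  FOLLOW(C) = { 'x' }

Taking the union: FOLLOW(X) = { 'x' }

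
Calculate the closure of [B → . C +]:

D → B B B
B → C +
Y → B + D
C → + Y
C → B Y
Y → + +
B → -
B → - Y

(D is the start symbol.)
{ [B → . - Y], [B → . -], [B → . C +], [C → . + Y], [C → . B Y] }

Start with: [B → . C +]
  [B → . C +] has the dot before C: add [C → . + Y], [C → . B Y]
  [C → . B Y] has the dot before B: add [B → . -], [B → . - Y]
No further items can be added.

CLOSURE = { [B → . - Y], [B → . -], [B → . C +], [C → . + Y], [C → . B Y] }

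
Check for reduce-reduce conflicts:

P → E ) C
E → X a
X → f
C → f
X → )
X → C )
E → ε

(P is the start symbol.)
A reduce-reduce conflict occurs when an LR(0) state has two complete items [A → α .] and [B → β .] — both call for a reduction, and with no lookahead the parser cannot choose between them.

Augment with P' → P and build the canonical LR(0) collection (I0 = CLOSURE({[P' → . P]}), then GOTO on every symbol after a dot until no new states appear). It has 12 states:
  I0: { [C → . f], [E → . X a], [E → .], [P → . E ) C], [P' → . P], [X → . )], [X → . C )], [X → . f] }  — shift, reduce
  I1: { [X → ) .] }  — reduce
  I2: { [X → C . )] }  — shift
  I3: { [P → E . ) C] }  — shift
  I4: { [P' → P .] }  — accept
  I5: { [E → X . a] }  — shift
  I6: { [C → f .], [X → f .] }  — 2 reduces
  I7: { [E → X a .] }  — reduce
  I8: { [C → . f], [P → E ) . C] }  — shift
  I9: { [P → E ) C .] }  — reduce
  I10: { [C → f .] }  — reduce
  I11: { [X → C ) .] }  — reduce

I6 contains complete items [C → f .], [X → f .] — reduce-reduce conflict.

Answer: Yes — I6: [C → f .] vs [X → f .]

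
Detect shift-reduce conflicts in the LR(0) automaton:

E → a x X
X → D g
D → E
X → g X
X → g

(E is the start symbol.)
A shift-reduce conflict occurs when an LR(0) state has both:
  - a complete (reduce) item [A → α .] (dot at the end), and
  - a shift item [B → β . c γ] (dot before a terminal).

Augment with E' → E and build the canonical LR(0) collection (I0 = CLOSURE({[E' → . E]}), then GOTO on every symbol after a dot until no new states appear). It has 10 states:
  I0: { [E → . a x X], [E' → . E] }  — shift
  I1: { [E' → E .] }  — accept
  I2: { [E → a . x X] }  — shift
  I3: { [D → . E], [E → . a x X], [E → a x . X], [X → . D g], [X → . g X], [X → . g] }  — shift
  I4: { [X → D . g] }  — shift
  I5: { [D → E .] }  — reduce
  I6: { [E → a x X .] }  — reduce
  I7: { [D → . E], [E → . a x X], [X → . D g], [X → . g X], [X → . g], [X → g . X], [X → g .] }  — shift, reduce
  I8: { [X → g X .] }  — reduce
  I9: { [X → D g .] }  — reduce

I7 contains reduce item [X → g .] and shift items [E → . a x X], [X → . g], [X → . g X] — shift-reduce conflict.

Answer: Yes — I7: [X → g .] vs [E → . a x X]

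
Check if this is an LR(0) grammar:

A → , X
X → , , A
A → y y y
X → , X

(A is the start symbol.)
No. Reduce-reduce conflict: [A → , X .] and [X → , X .]

A grammar is LR(0) if no state in the canonical LR(0) collection has:
  - both a shift item (dot before a terminal) and a complete item (shift-reduce conflict), or
  - two or more complete items (reduce-reduce conflict; the accept item [A' → A .] counts as a complete item here).

Augment with A' → A and build the canonical LR(0) collection (I0 = CLOSURE({[A' → . A]}), then GOTO on every symbol after a dot until no new states appear). It has 13 states:
  I0: { [A → . , X], [A → . y y y], [A' → . A] }  — shift
  I1: { [A → , . X], [X → . , , A], [X → . , X] }  — shift
  I2: { [A' → A .] }  — accept
  I3: { [A → y . y y] }  — shift
  I4: { [A → y y . y] }  — shift
  I5: { [A → y y y .] }  — reduce
  I6: { [X → , . , A], [X → , . X], [X → . , , A], [X → . , X] }  — shift
  I7: { [A → , X .] }  — reduce
  I8: { [A → . , X], [A → . y y y], [X → , , . A], [X → , . , A], [X → , . X], [X → . , , A], [X → . , X] }  — shift
  I9: { [X → , X .] }  — reduce
  I10: { [A → , . X], [A → . , X], [A → . y y y], [X → , , . A], [X → , . , A], [X → , . X], [X → . , , A], [X → . , X] }  — shift
  I11: { [X → , , A .] }  — reduce
  I12: { [A → , X .], [X → , X .] }  — 2 reduces

Conflict in state I12:
  Reduce-reduce conflict: [A → , X .] and [X → , X .]
So the grammar is NOT LR(0).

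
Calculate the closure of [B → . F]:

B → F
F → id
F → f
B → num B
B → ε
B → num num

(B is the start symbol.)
{ [B → . F], [F → . f], [F → . id] }

To compute CLOSURE, for each item [A → α.Bβ] where B is a non-terminal, add [B → .γ] for all productions B → γ; repeat for the newly added items until nothing changes.

Start with: [B → . F]
  [B → . F] has the dot before F: add [F → . id], [F → . f]
No further items can be added.

CLOSURE = { [B → . F], [F → . f], [F → . id] }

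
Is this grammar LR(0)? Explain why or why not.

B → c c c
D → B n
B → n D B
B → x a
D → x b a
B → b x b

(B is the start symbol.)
Yes, the grammar is LR(0)

Augment with B' → B and build the canonical LR(0) collection (I0 = CLOSURE({[B' → . B]}), then GOTO on every symbol after a dot until no new states appear). It has 18 states:
  I0: { [B → . b x b], [B → . c c c], [B → . n D B], [B → . x a], [B' → . B] }  — shift
  I1: { [B' → B .] }  — accept
  I2: { [B → b . x b] }  — shift
  I3: { [B → c . c c] }  — shift
  I4: { [B → . b x b], [B → . c c c], [B → . n D B], [B → . x a], [B → n . D B], [D → . B n], [D → . x b a] }  — shift
  I5: { [B → x . a] }  — shift
  I6: { [B → x a .] }  — reduce
  I7: { [D → B . n] }  — shift
  I8: { [B → . b x b], [B → . c c c], [B → . n D B], [B → . x a], [B → n D . B] }  — shift
  I9: { [B → x . a], [D → x . b a] }  — shift
  I10: { [D → x b . a] }  — shift
  I11: { [D → x b a .] }  — reduce
  I12: { [B → n D B .] }  — reduce
  I13: { [D → B n .] }  — reduce
  I14: { [B → c c . c] }  — shift
  I15: { [B → c c c .] }  — reduce
  I16: { [B → b x . b] }  — shift
  I17: { [B → b x b .] }  — reduce

Every state is either a pure shift/goto state or contains exactly one complete item and nothing to shift — no conflicts. The grammar is LR(0).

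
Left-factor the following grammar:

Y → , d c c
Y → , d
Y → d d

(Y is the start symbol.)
Left-factoring transforms A → αβ₁ | αβ₂ into A → αA' and A' → β₁ | β₂
(α is the longest common prefix among the alternatives). Repeat until
no nonterminal has two alternatives with a common prefix.

Round 1: Y has alternatives sharing prefix ', d'. Introduce Y': Y → , d Y'
  Add: Y' → c c
  Add: Y' → ε

No remaining common prefixes — done.

Resulting grammar:
Y → , d Y'
Y' → c c
Y' → ε
Y → d d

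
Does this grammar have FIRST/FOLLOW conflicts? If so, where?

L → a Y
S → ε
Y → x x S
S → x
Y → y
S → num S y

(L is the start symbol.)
No FIRST/FOLLOW conflicts.

Nullable non-terminals: S.

S: nullable alternative(s) S → ε; FOLLOW(S) = { $, 'y' }
  S → ε: FIRST \ {ε} = { } — this is the only nullable alternative, skip
  S → x: FIRST \ {ε} = { 'x' } — disjoint from FOLLOW(S)
  S → num S y: FIRST \ {ε} = { 'num' } — disjoint from FOLLOW(S)

L, Y have no nullable alternative, so no FIRST/FOLLOW check is needed there.

No FIRST/FOLLOW conflicts found.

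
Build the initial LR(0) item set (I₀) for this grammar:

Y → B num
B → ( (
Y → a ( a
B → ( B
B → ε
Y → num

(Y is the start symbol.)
First, augment the grammar with Y' → Y
I₀ = CLOSURE({ [Y' → . Y] }):
  [Y' → . Y] has the dot before Y: add [Y → . B num], [Y → . a ( a], [Y → . num]
  [Y → . B num] has the dot before B: add [B → . ( (], [B → . ( B], [B → .]
No further items can be added.

I₀ = { [B → . ( (], [B → . ( B], [B → .], [Y → . B num], [Y → . a ( a], [Y → . num], [Y' → . Y] }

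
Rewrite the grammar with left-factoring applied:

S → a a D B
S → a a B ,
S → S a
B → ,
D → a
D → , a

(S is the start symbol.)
S → a a S'
S' → D B
S' → B ,
S → S a
B → ,
D → a
D → , a

Left-factoring transforms A → αβ₁ | αβ₂ into A → αA' and A' → β₁ | β₂
(α is the longest common prefix among the alternatives). Repeat until
no nonterminal has two alternatives with a common prefix.

Round 1: S has alternatives sharing prefix 'a a'. Introduce S': S → a a S'
  Add: S' → D B
  Add: S' → B ,

No remaining common prefixes — done.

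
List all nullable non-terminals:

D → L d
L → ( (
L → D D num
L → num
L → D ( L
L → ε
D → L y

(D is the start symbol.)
A non-terminal is nullable if it can derive ε (the empty string): either it has an ε-production, or it has a production whose right-hand side consists entirely of nullable non-terminals.

ε-productions: L → ε
So L is immediately nullable.
No further non-terminal can be added: every production for the remaining non-terminals contains a terminal or a non-nullable non-terminal.
Nullable = { 'L' }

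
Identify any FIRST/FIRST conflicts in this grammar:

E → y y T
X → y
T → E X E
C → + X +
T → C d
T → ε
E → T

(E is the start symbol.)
Yes. E → y y T / E → T on { 'y' }; T → E X E / T → C d on { '+' }

A FIRST/FIRST conflict occurs when two productions N → α and N → β for the same non-terminal have FIRST(α) ∩ FIRST(β) ≠ ∅ (with ε ∈ FIRST of a nullable right-hand side, so two nullable alternatives also conflict).

FIRST sets of the non-terminals at (or reachable through a nullable prefix from) the front of some alternative:
  FIRST(T) = { '+', 'y', ε }
  FIRST(E) = { '+', 'y', ε }
  FIRST(X) = { 'y' }
  FIRST(C) = { '+' }

Productions for E:
  E → y y T: FIRST = { 'y' }
  E → T: FIRST = { '+', 'y', ε }
Productions for T:
  T → E X E: FIRST = { '+', 'y' }
  T → C d: FIRST = { '+' }
  T → ε: FIRST = { ε }
X, C have only one production, so no FIRST/FIRST conflict is possible there.

Conflict for E: E → y y T and E → T
  Overlap: { 'y' }
Conflict for T: T → E X E and T → C d
  Overlap: { '+' }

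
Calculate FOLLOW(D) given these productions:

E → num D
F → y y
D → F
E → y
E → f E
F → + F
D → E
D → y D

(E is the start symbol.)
In E → num D: D is at the end, add FOLLOW(E)
In D → y D: D is at the end; this adds FOLLOW(D) to itself — nothing new

The FOLLOW sets referred to above (computed the same way, to a fixed point):
  FOLLOW(E) = { $ }

Taking the union: FOLLOW(D) = { $ }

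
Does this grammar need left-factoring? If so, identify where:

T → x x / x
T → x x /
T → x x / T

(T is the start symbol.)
Left-factoring is needed when two productions for the same non-terminal
share a common prefix on the right-hand side.

Productions for T:
  T → x x / x
  T → x x /
  T → x x / T

Found common prefix 'x x /' in productions for T

Answer: Yes, T has productions with common prefix 'x x /'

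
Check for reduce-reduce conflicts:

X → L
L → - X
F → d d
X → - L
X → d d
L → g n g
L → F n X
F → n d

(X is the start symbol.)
Augment with X' → X and build the canonical LR(0) collection (I0 = CLOSURE({[X' → . X]}), then GOTO on every symbol after a dot until no new states appear). It has 16 states:
  I0: { [F → . d d], [F → . n d], [L → . - X], [L → . F n X], [L → . g n g], [X → . - L], [X → . L], [X → . d d], [X' → . X] }  — shift
  I1: { [F → . d d], [F → . n d], [L → - . X], [L → . - X], [L → . F n X], [L → . g n g], [X → - . L], [X → . - L], [X → . L], [X → . d d] }  — shift
  I2: { [L → F . n X] }  — shift
  I3: { [X → L .] }  — reduce
  I4: { [X' → X .] }  — accept
  I5: { [F → d . d], [X → d . d] }  — shift
  I6: { [L → g . n g] }  — shift
  I7: { [F → n . d] }  — shift
  I8: { [F → n d .] }  — reduce
  I9: { [L → g n . g] }  — shift
  I10: { [L → g n g .] }  — reduce
  I11: { [F → d d .], [X → d d .] }  — 2 reduces
  I12: { [F → . d d], [F → . n d], [L → . - X], [L → . F n X], [L → . g n g], [L → F n . X], [X → . - L], [X → . L], [X → . d d] }  — shift
  I13: { [L → F n X .] }  — reduce
  I14: { [X → - L .], [X → L .] }  — 2 reduces
  I15: { [L → - X .] }  — reduce

I11 contains complete items [F → d d .], [X → d d .] — reduce-reduce conflict.
I14 contains complete items [X → - L .], [X → L .] — reduce-reduce conflict.

Answer: Yes — I11: [F → d d .] vs [X → d d .]; I14: [X → - L .] vs [X → L .]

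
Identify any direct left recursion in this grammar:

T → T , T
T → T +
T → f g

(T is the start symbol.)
Yes, T is left-recursive

T → T , T: LEFT RECURSIVE (starts with T)
T → T +: LEFT RECURSIVE (starts with T)
T → f g: starts with f

The grammar has direct left recursion on: T.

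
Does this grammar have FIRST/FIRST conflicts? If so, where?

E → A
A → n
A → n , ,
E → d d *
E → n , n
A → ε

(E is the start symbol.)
Yes. E → A / E → n ',' n on { 'n' }; A → n / A → n ',' ',' on { 'n' }

A FIRST/FIRST conflict occurs when two productions N → α and N → β for the same non-terminal have FIRST(α) ∩ FIRST(β) ≠ ∅ (with ε ∈ FIRST of a nullable right-hand side, so two nullable alternatives also conflict).

FIRST sets of the non-terminals at (or reachable through a nullable prefix from) the front of some alternative:
  FIRST(A) = { 'n', ε }

Productions for E:
  E → A: FIRST = { 'n', ε }
  E → d d *: FIRST = { 'd' }
  E → n , n: FIRST = { 'n' }
Productions for A:
  A → n: FIRST = { 'n' }
  A → n , ,: FIRST = { 'n' }
  A → ε: FIRST = { ε }

Conflict for E: E → A and E → n , n
  Overlap: { 'n' }
Conflict for A: A → n and A → n , ,
  Overlap: { 'n' }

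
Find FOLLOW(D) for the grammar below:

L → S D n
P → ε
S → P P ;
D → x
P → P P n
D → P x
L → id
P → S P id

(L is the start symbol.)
In L → S D n: D is followed by n, add FIRST(n) \ {ε} = { 'n' }

Taking the union: FOLLOW(D) = { 'n' }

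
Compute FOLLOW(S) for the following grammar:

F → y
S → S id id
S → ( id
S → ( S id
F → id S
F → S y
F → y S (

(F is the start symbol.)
{ $, '(', 'id', 'y' }

In S → S id id: S is followed by id id, add FIRST(id id) \ {ε} = { 'id' }
In S → ( S id: S is followed by id, add FIRST(id) \ {ε} = { 'id' }
In F → id S: S is at the end, add FOLLOW(F)
In F → S y: S is followed by y, add FIRST(y) \ {ε} = { 'y' }
In F → y S (: S is followed by '(', add FIRST('(') \ {ε} = { '(' }

The FOLLOW sets referred to above (computed the same way, to a fixed point):
  FOLLOW(F) = { $ }

Taking the union: FOLLOW(S) = { $, '(', 'id', 'y' }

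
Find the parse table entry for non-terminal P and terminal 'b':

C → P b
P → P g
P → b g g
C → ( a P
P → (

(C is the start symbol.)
To find M[P, 'b'], we find productions for P where 'b' is in the predict set (PREDICT(N → α) = (FIRST(α) \ {ε}) ∪ (FOLLOW(N) if α ⇒* ε)).

Relevant sets:
  FIRST(P) = { '(', 'b' }

P → P g: PREDICT = { '(', 'b' }
  'b' is in predict set, so this production goes in M[P, 'b']
P → b g g: PREDICT = { 'b' }
  'b' is in predict set, so this production goes in M[P, 'b']
P → (: PREDICT = { '(' }

M[P, 'b'] = P → P g, P → b g g  (a multiply-defined cell — the grammar is not LL(1))

Answer: P → P g, P → b g g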